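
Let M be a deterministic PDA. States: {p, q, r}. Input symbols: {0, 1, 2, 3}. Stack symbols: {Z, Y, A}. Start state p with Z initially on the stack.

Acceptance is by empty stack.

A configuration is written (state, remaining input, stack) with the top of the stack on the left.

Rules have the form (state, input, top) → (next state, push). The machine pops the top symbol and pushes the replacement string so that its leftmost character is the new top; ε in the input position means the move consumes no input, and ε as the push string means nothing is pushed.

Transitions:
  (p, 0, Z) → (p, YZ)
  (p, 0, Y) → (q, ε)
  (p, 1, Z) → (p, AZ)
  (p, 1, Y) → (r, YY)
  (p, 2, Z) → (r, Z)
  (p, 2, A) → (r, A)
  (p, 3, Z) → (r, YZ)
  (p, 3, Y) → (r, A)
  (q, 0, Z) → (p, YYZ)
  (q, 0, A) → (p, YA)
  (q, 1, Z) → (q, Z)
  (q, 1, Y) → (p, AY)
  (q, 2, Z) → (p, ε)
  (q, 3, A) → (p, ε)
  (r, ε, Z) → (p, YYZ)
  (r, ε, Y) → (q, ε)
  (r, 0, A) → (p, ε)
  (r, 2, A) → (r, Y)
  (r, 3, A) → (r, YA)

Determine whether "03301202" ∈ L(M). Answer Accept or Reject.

Reject

(p, 03301202, Z) ⊢ (p, 3301202, YZ) ⊢ (r, 301202, AZ) ⊢ (r, 01202, YAZ) ⊢ (q, 01202, AZ) ⊢ (p, 1202, YAZ) ⊢ (r, 202, YYAZ) ⊢ (q, 202, YAZ)
No transition applies at (q, 202, YAZ); input not fully consumed.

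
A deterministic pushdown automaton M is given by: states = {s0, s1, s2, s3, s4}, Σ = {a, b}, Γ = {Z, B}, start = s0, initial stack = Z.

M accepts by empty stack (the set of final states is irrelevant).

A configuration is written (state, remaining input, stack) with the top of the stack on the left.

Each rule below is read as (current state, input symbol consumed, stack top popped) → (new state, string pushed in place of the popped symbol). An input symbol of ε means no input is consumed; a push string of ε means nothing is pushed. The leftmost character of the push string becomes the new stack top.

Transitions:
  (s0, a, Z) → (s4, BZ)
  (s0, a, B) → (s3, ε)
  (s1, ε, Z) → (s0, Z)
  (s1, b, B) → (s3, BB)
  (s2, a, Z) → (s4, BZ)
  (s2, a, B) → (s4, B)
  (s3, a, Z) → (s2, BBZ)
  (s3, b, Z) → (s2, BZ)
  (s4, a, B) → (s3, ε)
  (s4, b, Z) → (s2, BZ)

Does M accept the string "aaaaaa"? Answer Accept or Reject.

Reject

(s0, aaaaaa, Z)
  read a, top Z: go to s4, push BZ → (s4, aaaaa, BZ)
  read a, top B: go to s3, push ε → (s3, aaaa, Z)
  read a, top Z: go to s2, push BBZ → (s2, aaa, BBZ)
  read a, top B: go to s4, push B → (s4, aa, BBZ)
  read a, top B: go to s3, push ε → (s3, a, BZ)
No transition applies at (s3, a, BZ); input not fully consumed.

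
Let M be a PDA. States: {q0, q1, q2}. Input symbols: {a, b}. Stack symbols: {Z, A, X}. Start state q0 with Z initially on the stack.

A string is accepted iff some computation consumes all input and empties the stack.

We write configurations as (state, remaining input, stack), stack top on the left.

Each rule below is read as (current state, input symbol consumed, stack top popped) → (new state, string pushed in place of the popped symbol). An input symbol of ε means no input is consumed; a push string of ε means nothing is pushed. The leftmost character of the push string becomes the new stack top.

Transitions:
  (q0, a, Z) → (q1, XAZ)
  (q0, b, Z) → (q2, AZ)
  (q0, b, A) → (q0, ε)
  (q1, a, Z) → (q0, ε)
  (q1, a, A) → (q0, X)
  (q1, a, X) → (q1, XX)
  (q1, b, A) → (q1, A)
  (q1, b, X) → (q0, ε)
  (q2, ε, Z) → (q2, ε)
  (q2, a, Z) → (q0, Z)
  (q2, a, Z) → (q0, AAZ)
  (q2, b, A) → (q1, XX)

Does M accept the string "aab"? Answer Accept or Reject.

Reject

No computation consumes all input and empties the stack.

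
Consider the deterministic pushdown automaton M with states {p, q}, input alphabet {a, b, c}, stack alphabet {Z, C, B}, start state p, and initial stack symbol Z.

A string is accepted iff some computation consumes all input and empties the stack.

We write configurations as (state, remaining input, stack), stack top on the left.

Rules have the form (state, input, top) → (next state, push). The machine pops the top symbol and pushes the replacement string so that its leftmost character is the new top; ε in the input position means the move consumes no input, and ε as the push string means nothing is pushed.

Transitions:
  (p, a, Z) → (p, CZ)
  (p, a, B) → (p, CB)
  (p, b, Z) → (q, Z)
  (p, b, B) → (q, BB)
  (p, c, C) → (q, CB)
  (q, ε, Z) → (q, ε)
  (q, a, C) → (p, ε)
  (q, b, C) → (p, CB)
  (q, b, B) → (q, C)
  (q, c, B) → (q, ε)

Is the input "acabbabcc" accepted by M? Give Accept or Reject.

Accept

(p, acabbabcc, Z)
  read a, top Z: go to p, push CZ → (p, cabbabcc, CZ)
  read c, top C: go to q, push CB → (q, abbabcc, CBZ)
  read a, top C: go to p, push ε → (p, bbabcc, BZ)
  read b, top B: go to q, push BB → (q, babcc, BBZ)
  read b, top B: go to q, push C → (q, abcc, CBZ)
  read a, top C: go to p, push ε → (p, bcc, BZ)
  read b, top B: go to q, push BB → (q, cc, BBZ)
  read c, top B: go to q, push ε → (q, c, BZ)
  read c, top B: go to q, push ε → (q, ε, Z)
  ε-move, top Z: go to q, push ε → (q, ε, ε)
All input consumed and the stack is empty.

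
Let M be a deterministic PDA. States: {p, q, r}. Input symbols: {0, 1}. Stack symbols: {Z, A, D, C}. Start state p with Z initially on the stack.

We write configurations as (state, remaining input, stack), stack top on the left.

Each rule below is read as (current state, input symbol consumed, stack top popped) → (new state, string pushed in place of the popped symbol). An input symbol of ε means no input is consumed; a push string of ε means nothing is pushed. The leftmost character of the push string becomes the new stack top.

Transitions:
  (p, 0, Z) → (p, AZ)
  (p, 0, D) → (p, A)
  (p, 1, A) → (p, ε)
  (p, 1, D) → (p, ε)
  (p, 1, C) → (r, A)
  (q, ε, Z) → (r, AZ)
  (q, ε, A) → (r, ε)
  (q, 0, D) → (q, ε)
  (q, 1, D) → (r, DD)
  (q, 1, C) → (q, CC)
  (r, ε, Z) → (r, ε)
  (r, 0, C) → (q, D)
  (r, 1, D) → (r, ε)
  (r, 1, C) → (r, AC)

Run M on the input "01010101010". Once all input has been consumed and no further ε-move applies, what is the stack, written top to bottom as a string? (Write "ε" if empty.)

(p, 01010101010, Z) ⊢ (p, 1010101010, AZ) ⊢ (p, 010101010, Z) ⊢ (p, 10101010, AZ) ⊢ (p, 0101010, Z) ⊢ (p, 101010, AZ) ⊢ (p, 01010, Z) ⊢ (p, 1010, AZ) ⊢ (p, 010, Z) ⊢ (p, 10, AZ) ⊢ (p, 0, Z) ⊢ (p, ε, AZ)
All input consumed in state p with stack AZ.

AZ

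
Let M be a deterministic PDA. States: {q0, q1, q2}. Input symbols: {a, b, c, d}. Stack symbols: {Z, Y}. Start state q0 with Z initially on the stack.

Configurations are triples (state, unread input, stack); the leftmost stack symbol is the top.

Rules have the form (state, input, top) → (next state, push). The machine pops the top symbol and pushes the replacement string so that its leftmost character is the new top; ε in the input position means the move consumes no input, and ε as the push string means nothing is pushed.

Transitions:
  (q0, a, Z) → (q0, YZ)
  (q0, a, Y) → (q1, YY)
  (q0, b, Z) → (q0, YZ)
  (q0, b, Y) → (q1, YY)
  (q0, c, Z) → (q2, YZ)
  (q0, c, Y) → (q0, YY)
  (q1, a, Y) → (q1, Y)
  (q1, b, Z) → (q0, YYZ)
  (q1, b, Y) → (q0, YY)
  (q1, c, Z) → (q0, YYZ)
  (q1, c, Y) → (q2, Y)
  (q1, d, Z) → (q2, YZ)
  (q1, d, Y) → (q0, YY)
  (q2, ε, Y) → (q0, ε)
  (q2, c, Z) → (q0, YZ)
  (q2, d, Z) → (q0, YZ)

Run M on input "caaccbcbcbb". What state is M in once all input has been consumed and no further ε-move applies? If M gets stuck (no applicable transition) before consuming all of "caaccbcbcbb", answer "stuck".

(q0, caaccbcbcbb, Z)
  read c, top Z: go to q2, push YZ → (q2, aaccbcbcbb, YZ)
  ε-move, top Y: go to q0, push ε → (q0, aaccbcbcbb, Z)
  read a, top Z: go to q0, push YZ → (q0, accbcbcbb, YZ)
  read a, top Y: go to q1, push YY → (q1, ccbcbcbb, YYZ)
  read c, top Y: go to q2, push Y → (q2, cbcbcbb, YYZ)
  ε-move, top Y: go to q0, push ε → (q0, cbcbcbb, YZ)
  read c, top Y: go to q0, push YY → (q0, bcbcbb, YYZ)
  read b, top Y: go to q1, push YY → (q1, cbcbb, YYYZ)
  read c, top Y: go to q2, push Y → (q2, bcbb, YYYZ)
  ε-move, top Y: go to q0, push ε → (q0, bcbb, YYZ)
  read b, top Y: go to q1, push YY → (q1, cbb, YYYZ)
  read c, top Y: go to q2, push Y → (q2, bb, YYYZ)
  ε-move, top Y: go to q0, push ε → (q0, bb, YYZ)
  read b, top Y: go to q1, push YY → (q1, b, YYYZ)
  read b, top Y: go to q0, push YY → (q0, ε, YYYYZ)
All input consumed; M is in state q0.

q0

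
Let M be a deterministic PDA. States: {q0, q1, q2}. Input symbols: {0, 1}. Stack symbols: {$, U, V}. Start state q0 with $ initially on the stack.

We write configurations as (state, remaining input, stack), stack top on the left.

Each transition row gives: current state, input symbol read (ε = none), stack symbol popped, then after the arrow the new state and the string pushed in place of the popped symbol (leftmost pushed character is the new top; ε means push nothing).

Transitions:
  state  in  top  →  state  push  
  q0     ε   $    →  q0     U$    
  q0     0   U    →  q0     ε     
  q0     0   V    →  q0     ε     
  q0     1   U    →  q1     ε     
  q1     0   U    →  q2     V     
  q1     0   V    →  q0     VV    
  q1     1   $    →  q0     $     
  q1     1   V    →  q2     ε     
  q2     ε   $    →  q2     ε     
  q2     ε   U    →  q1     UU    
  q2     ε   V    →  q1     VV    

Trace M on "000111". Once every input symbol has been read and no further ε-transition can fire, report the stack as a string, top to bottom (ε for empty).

(q0, 000111, $)
  ε-move, top $: go to q0, push U$ → (q0, 000111, U$)
  read 0, top U: go to q0, push ε → (q0, 00111, $)
  ε-move, top $: go to q0, push U$ → (q0, 00111, U$)
  read 0, top U: go to q0, push ε → (q0, 0111, $)
  ε-move, top $: go to q0, push U$ → (q0, 0111, U$)
  read 0, top U: go to q0, push ε → (q0, 111, $)
  ε-move, top $: go to q0, push U$ → (q0, 111, U$)
  read 1, top U: go to q1, push ε → (q1, 11, $)
  read 1, top $: go to q0, push $ → (q0, 1, $)
  ε-move, top $: go to q0, push U$ → (q0, 1, U$)
  read 1, top U: go to q1, push ε → (q1, ε, $)
All input consumed in state q1 with stack $.

$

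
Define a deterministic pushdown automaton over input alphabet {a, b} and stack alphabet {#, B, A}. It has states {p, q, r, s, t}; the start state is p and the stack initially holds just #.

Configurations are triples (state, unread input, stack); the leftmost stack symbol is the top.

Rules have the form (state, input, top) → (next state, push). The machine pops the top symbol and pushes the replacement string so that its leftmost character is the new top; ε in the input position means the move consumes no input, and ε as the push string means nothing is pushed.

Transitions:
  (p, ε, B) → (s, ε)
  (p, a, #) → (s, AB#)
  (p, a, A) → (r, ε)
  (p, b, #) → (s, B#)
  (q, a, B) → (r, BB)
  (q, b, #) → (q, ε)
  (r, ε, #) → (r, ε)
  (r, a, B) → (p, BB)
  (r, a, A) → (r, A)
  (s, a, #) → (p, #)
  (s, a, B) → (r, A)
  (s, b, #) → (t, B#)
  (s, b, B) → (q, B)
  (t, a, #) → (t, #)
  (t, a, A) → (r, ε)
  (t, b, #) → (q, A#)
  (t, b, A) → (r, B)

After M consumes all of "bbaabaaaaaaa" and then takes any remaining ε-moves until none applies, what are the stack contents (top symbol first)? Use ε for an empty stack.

(p, bbaabaaaaaaa, #) ⊢ (s, baabaaaaaaa, B#) ⊢ (q, aabaaaaaaa, B#) ⊢ (r, abaaaaaaa, BB#) ⊢ (p, baaaaaaa, BBB#) ⊢ (s, baaaaaaa, BB#) ⊢ (q, aaaaaaa, BB#) ⊢ (r, aaaaaa, BBB#) ⊢ (p, aaaaa, BBBB#) ⊢ (s, aaaaa, BBB#) ⊢ (r, aaaa, ABB#) ⊢ (r, aaa, ABB#) ⊢ (r, aa, ABB#) ⊢ (r, a, ABB#) ⊢ (r, ε, ABB#)
All input consumed in state r with stack ABB#.

ABB#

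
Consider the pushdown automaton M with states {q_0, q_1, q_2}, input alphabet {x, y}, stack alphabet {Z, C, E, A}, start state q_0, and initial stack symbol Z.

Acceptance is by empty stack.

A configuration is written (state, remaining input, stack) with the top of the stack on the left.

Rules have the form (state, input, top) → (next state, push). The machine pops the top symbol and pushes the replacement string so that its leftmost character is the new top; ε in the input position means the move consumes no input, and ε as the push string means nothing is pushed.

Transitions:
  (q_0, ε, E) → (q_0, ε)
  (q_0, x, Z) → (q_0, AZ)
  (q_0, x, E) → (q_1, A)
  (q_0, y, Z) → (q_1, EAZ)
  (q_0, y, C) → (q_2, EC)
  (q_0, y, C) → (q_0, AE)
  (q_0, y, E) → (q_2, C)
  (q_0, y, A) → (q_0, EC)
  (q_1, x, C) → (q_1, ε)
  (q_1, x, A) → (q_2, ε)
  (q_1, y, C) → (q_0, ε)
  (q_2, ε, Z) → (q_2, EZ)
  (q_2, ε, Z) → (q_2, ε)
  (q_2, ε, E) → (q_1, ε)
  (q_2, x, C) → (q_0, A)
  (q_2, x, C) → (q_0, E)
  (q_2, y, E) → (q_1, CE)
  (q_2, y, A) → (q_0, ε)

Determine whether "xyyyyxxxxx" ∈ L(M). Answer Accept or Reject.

One accepting computation: (q_0, xyyyyxxxxx, Z) ⊢ (q_0, yyyyxxxxx, AZ) ⊢ (q_0, yyyxxxxx, ECZ) ⊢ (q_0, yyyxxxxx, CZ) ⊢ (q_2, yyxxxxx, ECZ) ⊢ (q_1, yxxxxx, CECZ) ⊢ (q_0, xxxxx, ECZ) ⊢ (q_1, xxxx, ACZ) ⊢ (q_2, xxx, CZ) ⊢ (q_0, xx, EZ) ⊢ (q_1, x, AZ) ⊢ (q_2, ε, Z) ⊢ (q_2, ε, ε)
All input consumed and the stack is empty.

Accept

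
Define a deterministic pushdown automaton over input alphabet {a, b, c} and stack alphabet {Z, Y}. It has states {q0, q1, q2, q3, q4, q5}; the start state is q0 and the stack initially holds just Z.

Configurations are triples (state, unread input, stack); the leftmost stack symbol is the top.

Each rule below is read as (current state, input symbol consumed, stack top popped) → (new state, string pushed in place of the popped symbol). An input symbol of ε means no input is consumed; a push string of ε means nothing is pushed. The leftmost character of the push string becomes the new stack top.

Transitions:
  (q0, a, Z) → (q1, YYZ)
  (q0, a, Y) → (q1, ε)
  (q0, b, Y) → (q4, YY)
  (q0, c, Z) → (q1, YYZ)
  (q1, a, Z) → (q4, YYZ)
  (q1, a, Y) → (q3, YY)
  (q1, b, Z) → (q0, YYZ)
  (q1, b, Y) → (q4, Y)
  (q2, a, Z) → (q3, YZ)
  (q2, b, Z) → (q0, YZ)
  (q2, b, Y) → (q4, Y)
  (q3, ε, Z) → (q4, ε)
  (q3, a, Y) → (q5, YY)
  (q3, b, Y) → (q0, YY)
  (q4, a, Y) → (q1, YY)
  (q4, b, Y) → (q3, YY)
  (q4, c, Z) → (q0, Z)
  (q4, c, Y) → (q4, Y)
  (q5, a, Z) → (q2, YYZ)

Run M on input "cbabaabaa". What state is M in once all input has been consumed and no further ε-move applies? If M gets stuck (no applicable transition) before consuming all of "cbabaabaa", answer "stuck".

q3

(q0, cbabaabaa, Z)
  read c, top Z: go to q1, push YYZ → (q1, babaabaa, YYZ)
  read b, top Y: go to q4, push Y → (q4, abaabaa, YYZ)
  read a, top Y: go to q1, push YY → (q1, baabaa, YYYZ)
  read b, top Y: go to q4, push Y → (q4, aabaa, YYYZ)
  read a, top Y: go to q1, push YY → (q1, abaa, YYYYZ)
  read a, top Y: go to q3, push YY → (q3, baa, YYYYYZ)
  read b, top Y: go to q0, push YY → (q0, aa, YYYYYYZ)
  read a, top Y: go to q1, push ε → (q1, a, YYYYYZ)
  read a, top Y: go to q3, push YY → (q3, ε, YYYYYYZ)
All input consumed; M is in state q3.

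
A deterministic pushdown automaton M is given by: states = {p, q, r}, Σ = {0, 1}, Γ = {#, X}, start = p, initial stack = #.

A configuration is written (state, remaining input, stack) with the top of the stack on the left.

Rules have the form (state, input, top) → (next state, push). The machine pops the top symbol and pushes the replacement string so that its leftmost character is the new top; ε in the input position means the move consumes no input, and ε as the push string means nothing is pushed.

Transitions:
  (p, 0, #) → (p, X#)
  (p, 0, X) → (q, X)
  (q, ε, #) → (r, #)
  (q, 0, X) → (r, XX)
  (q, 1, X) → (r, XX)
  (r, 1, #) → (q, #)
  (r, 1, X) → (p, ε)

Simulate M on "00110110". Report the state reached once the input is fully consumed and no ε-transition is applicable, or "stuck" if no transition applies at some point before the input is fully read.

(p, 00110110, #)
  read 0, top #: go to p, push X# → (p, 0110110, X#)
  read 0, top X: go to q, push X → (q, 110110, X#)
  read 1, top X: go to r, push XX → (r, 10110, XX#)
  read 1, top X: go to p, push ε → (p, 0110, X#)
  read 0, top X: go to q, push X → (q, 110, X#)
  read 1, top X: go to r, push XX → (r, 10, XX#)
  read 1, top X: go to p, push ε → (p, 0, X#)
  read 0, top X: go to q, push X → (q, ε, X#)
All input consumed; M is in state q.

q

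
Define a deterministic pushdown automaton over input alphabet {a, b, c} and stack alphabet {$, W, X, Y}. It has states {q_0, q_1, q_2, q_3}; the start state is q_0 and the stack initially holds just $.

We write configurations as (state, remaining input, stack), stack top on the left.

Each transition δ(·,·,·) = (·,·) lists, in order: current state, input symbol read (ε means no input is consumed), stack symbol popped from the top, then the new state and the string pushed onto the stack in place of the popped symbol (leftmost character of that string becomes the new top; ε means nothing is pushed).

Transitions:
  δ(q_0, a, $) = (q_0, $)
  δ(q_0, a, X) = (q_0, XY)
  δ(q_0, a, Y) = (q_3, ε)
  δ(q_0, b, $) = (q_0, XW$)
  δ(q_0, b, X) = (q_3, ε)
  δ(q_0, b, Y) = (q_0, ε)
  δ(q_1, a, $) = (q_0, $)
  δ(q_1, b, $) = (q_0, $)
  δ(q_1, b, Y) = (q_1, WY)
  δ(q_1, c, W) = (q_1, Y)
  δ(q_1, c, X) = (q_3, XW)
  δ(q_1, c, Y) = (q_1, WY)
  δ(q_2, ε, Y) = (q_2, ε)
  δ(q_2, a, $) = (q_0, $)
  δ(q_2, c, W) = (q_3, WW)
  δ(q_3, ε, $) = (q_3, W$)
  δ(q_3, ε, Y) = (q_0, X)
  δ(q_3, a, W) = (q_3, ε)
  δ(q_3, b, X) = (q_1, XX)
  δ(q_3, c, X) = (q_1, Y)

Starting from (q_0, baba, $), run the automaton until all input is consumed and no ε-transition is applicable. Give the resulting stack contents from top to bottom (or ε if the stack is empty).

(q_0, baba, $)
  read b, top $: go to q_0, push XW$ → (q_0, aba, XW$)
  read a, top X: go to q_0, push XY → (q_0, ba, XYW$)
  read b, top X: go to q_3, push ε → (q_3, a, YW$)
  ε-move, top Y: go to q_0, push X → (q_0, a, XW$)
  read a, top X: go to q_0, push XY → (q_0, ε, XYW$)
All input consumed in state q_0 with stack XYW$.

XYW$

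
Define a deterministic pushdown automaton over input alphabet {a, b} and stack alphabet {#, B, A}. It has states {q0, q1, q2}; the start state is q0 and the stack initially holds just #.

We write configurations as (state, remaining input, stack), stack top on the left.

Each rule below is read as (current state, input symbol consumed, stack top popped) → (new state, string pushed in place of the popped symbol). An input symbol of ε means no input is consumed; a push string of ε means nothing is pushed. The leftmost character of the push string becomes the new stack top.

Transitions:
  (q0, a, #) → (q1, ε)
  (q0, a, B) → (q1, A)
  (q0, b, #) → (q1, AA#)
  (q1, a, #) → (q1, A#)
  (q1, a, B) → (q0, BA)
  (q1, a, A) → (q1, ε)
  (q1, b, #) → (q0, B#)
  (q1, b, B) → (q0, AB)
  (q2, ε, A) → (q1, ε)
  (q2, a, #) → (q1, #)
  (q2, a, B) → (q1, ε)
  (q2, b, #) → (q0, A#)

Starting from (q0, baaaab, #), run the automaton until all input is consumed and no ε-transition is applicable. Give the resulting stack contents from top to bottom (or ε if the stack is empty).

B#

(q0, baaaab, #)
  read b, top #: go to q1, push AA# → (q1, aaaab, AA#)
  read a, top A: go to q1, push ε → (q1, aaab, A#)
  read a, top A: go to q1, push ε → (q1, aab, #)
  read a, top #: go to q1, push A# → (q1, ab, A#)
  read a, top A: go to q1, push ε → (q1, b, #)
  read b, top #: go to q0, push B# → (q0, ε, B#)
All input consumed in state q0 with stack B#.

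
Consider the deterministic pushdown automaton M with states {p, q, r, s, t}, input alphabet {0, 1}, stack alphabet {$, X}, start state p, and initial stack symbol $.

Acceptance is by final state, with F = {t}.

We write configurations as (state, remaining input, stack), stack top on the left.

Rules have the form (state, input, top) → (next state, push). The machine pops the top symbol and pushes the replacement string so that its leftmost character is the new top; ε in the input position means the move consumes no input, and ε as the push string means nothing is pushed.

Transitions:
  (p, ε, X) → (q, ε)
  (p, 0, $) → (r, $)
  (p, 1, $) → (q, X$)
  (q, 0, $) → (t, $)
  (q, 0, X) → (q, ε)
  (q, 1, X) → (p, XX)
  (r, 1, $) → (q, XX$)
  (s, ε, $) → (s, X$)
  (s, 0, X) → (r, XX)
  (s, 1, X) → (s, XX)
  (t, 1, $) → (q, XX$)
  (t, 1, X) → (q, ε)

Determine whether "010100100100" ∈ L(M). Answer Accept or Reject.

(p, 010100100100, $) ⊢ (r, 10100100100, $) ⊢ (q, 0100100100, XX$) ⊢ (q, 100100100, X$) ⊢ (p, 00100100, XX$) ⊢ (q, 00100100, X$) ⊢ (q, 0100100, $) ⊢ (t, 100100, $) ⊢ (q, 00100, XX$) ⊢ (q, 0100, X$) ⊢ (q, 100, $)
No transition applies at (q, 100, $); input not fully consumed.

Reject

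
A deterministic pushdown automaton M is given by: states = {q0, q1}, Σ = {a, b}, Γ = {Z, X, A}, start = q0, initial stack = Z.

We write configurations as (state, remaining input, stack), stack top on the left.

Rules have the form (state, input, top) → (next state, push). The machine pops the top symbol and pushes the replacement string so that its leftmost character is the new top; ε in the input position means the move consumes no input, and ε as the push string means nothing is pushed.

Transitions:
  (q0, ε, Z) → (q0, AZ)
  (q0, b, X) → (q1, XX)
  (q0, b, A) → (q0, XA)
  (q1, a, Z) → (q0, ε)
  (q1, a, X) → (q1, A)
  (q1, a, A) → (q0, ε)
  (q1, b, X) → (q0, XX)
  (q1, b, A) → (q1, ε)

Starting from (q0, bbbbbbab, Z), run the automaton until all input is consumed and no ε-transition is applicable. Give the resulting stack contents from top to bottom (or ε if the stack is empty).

(q0, bbbbbbab, Z)
  ε-move, top Z: go to q0, push AZ → (q0, bbbbbbab, AZ)
  read b, top A: go to q0, push XA → (q0, bbbbbab, XAZ)
  read b, top X: go to q1, push XX → (q1, bbbbab, XXAZ)
  read b, top X: go to q0, push XX → (q0, bbbab, XXXAZ)
  read b, top X: go to q1, push XX → (q1, bbab, XXXXAZ)
  read b, top X: go to q0, push XX → (q0, bab, XXXXXAZ)
  read b, top X: go to q1, push XX → (q1, ab, XXXXXXAZ)
  read a, top X: go to q1, push A → (q1, b, AXXXXXAZ)
  read b, top A: go to q1, push ε → (q1, ε, XXXXXAZ)
All input consumed in state q1 with stack XXXXXAZ.

XXXXXAZ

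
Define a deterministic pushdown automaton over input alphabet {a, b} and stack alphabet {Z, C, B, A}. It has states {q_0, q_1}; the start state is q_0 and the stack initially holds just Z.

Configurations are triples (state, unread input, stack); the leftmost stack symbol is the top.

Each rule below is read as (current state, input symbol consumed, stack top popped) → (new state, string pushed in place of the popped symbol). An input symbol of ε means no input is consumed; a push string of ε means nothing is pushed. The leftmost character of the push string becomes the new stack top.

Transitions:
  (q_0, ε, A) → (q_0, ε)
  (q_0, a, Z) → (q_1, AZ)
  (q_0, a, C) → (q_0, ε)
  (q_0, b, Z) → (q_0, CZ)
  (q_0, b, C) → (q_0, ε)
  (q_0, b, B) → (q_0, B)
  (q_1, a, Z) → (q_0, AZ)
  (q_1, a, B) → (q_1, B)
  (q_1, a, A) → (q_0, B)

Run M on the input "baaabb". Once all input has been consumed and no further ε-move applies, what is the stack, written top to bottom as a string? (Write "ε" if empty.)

(q_0, baaabb, Z)
  read b, top Z: go to q_0, push CZ → (q_0, aaabb, CZ)
  read a, top C: go to q_0, push ε → (q_0, aabb, Z)
  read a, top Z: go to q_1, push AZ → (q_1, abb, AZ)
  read a, top A: go to q_0, push B → (q_0, bb, BZ)
  read b, top B: go to q_0, push B → (q_0, b, BZ)
  read b, top B: go to q_0, push B → (q_0, ε, BZ)
All input consumed in state q_0 with stack BZ.

BZ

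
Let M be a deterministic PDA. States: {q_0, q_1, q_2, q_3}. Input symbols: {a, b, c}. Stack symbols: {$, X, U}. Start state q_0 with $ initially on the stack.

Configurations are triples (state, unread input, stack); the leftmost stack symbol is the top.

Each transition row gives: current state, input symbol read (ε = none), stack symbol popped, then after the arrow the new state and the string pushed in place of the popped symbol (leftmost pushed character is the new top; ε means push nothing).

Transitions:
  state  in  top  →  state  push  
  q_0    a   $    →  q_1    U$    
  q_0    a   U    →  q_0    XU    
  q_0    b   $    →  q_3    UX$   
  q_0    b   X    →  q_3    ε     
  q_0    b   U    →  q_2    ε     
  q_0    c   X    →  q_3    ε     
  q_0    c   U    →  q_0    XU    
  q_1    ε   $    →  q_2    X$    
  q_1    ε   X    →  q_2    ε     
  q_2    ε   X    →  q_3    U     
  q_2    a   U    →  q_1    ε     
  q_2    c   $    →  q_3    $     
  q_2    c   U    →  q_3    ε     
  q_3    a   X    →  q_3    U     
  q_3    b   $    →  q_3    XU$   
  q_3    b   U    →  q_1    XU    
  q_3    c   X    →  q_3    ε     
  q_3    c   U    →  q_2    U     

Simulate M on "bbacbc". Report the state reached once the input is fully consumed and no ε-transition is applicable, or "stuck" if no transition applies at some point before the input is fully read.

q_3

(q_0, bbacbc, $)
  read b, top $: go to q_3, push UX$ → (q_3, bacbc, UX$)
  read b, top U: go to q_1, push XU → (q_1, acbc, XUX$)
  ε-move, top X: go to q_2, push ε → (q_2, acbc, UX$)
  read a, top U: go to q_1, push ε → (q_1, cbc, X$)
  ε-move, top X: go to q_2, push ε → (q_2, cbc, $)
  read c, top $: go to q_3, push $ → (q_3, bc, $)
  read b, top $: go to q_3, push XU$ → (q_3, c, XU$)
  read c, top X: go to q_3, push ε → (q_3, ε, U$)
All input consumed; M is in state q_3.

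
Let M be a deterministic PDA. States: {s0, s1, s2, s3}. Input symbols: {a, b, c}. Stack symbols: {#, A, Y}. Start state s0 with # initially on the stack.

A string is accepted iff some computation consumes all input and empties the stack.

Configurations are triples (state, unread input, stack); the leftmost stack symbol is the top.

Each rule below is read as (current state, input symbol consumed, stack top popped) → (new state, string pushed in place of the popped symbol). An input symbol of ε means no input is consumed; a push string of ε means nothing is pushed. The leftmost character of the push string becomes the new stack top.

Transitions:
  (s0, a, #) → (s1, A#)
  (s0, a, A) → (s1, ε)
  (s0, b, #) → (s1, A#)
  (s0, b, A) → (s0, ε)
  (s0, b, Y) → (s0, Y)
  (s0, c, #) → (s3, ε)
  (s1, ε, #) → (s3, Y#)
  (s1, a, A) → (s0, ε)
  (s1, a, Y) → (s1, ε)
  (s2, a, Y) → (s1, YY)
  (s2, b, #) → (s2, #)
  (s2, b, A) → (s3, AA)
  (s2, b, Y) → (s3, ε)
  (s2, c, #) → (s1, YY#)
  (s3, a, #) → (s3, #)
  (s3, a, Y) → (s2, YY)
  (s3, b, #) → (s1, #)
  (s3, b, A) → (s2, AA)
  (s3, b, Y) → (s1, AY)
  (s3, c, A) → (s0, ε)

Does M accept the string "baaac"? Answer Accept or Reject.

(s0, baaac, #)
  read b, top #: go to s1, push A# → (s1, aaac, A#)
  read a, top A: go to s0, push ε → (s0, aac, #)
  read a, top #: go to s1, push A# → (s1, ac, A#)
  read a, top A: go to s0, push ε → (s0, c, #)
  read c, top #: go to s3, push ε → (s3, ε, ε)
All input consumed and the stack is empty.

Accept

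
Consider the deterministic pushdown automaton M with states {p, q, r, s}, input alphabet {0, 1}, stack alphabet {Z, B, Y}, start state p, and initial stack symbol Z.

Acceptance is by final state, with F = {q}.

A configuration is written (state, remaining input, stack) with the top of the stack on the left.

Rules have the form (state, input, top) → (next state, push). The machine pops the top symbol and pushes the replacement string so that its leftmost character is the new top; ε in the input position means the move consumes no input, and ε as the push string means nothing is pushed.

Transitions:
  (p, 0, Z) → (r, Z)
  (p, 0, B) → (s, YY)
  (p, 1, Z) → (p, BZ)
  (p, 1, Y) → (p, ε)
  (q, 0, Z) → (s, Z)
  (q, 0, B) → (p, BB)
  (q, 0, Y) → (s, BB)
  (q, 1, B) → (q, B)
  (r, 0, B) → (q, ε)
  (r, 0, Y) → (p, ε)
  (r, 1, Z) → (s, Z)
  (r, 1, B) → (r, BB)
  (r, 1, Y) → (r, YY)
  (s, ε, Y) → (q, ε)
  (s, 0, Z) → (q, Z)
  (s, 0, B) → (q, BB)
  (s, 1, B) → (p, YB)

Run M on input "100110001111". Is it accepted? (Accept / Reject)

(p, 100110001111, Z) ⊢ (p, 00110001111, BZ) ⊢ (s, 0110001111, YYZ) ⊢ (q, 0110001111, YZ) ⊢ (s, 110001111, BBZ) ⊢ (p, 10001111, YBBZ) ⊢ (p, 0001111, BBZ) ⊢ (s, 001111, YYBZ) ⊢ (q, 001111, YBZ) ⊢ (s, 01111, BBBZ) ⊢ (q, 1111, BBBBZ) ⊢ (q, 111, BBBBZ) ⊢ (q, 11, BBBBZ) ⊢ (q, 1, BBBBZ) ⊢ (q, ε, BBBBZ)
All input consumed; state q ∈ F.

Accept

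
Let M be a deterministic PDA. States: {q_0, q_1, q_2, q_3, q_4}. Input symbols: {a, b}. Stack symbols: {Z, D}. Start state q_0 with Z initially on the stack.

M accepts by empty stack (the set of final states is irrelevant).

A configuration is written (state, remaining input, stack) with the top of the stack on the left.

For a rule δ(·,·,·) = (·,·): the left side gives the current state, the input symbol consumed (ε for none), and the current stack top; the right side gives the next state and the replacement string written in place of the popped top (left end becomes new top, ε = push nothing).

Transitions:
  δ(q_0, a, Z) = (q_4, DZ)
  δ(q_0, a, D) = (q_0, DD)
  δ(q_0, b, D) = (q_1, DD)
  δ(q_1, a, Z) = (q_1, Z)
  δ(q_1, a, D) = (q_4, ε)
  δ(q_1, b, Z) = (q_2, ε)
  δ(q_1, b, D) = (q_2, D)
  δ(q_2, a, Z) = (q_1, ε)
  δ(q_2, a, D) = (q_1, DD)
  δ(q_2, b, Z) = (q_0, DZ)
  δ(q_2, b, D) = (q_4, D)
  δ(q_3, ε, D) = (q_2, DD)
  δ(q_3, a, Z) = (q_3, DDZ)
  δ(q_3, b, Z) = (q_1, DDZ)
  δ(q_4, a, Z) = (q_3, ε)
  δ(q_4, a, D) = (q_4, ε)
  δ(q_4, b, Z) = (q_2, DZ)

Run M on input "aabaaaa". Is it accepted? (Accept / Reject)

Accept

(q_0, aabaaaa, Z)
  read a, top Z: go to q_4, push DZ → (q_4, abaaaa, DZ)
  read a, top D: go to q_4, push ε → (q_4, baaaa, Z)
  read b, top Z: go to q_2, push DZ → (q_2, aaaa, DZ)
  read a, top D: go to q_1, push DD → (q_1, aaa, DDZ)
  read a, top D: go to q_4, push ε → (q_4, aa, DZ)
  read a, top D: go to q_4, push ε → (q_4, a, Z)
  read a, top Z: go to q_3, push ε → (q_3, ε, ε)
All input consumed and the stack is empty.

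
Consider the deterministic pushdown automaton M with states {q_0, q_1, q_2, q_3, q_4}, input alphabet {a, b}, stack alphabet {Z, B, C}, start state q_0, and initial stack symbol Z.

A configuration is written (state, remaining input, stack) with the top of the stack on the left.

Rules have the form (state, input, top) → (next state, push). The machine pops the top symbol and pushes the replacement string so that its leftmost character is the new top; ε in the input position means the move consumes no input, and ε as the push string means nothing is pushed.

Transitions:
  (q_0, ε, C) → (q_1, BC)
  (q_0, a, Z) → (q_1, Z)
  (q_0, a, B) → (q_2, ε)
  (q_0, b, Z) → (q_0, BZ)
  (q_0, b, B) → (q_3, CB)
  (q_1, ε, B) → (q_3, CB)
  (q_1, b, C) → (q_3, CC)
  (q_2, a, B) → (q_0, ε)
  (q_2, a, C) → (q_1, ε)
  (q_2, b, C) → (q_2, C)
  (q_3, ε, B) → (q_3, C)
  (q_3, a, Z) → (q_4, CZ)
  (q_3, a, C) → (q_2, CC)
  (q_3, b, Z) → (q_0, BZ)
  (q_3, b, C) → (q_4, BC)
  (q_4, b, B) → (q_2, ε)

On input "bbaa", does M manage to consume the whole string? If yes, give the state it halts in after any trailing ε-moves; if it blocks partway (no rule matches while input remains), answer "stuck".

q_1

(q_0, bbaa, Z) ⊢ (q_0, baa, BZ) ⊢ (q_3, aa, CBZ) ⊢ (q_2, a, CCBZ) ⊢ (q_1, ε, CBZ)
All input consumed; M is in state q_1.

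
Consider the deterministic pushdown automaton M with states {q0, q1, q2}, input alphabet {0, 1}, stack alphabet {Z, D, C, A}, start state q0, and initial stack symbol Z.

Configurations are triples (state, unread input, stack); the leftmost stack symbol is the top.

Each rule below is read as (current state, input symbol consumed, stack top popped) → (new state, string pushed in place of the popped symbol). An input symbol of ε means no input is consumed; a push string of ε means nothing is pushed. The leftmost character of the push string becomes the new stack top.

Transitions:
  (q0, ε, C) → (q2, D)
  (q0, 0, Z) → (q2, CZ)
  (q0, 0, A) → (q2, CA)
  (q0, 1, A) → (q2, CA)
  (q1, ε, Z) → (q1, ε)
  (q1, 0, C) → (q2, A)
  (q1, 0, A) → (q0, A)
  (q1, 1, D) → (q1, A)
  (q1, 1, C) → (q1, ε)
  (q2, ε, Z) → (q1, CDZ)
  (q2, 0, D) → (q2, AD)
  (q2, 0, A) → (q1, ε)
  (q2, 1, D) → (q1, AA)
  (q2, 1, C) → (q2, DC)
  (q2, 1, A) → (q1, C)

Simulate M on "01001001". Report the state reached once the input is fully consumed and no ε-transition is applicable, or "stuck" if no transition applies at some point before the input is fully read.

(q0, 01001001, Z)
  read 0, top Z: go to q2, push CZ → (q2, 1001001, CZ)
  read 1, top C: go to q2, push DC → (q2, 001001, DCZ)
  read 0, top D: go to q2, push AD → (q2, 01001, ADCZ)
  read 0, top A: go to q1, push ε → (q1, 1001, DCZ)
  read 1, top D: go to q1, push A → (q1, 001, ACZ)
  read 0, top A: go to q0, push A → (q0, 01, ACZ)
  read 0, top A: go to q2, push CA → (q2, 1, CACZ)
  read 1, top C: go to q2, push DC → (q2, ε, DCACZ)
All input consumed; M is in state q2.

q2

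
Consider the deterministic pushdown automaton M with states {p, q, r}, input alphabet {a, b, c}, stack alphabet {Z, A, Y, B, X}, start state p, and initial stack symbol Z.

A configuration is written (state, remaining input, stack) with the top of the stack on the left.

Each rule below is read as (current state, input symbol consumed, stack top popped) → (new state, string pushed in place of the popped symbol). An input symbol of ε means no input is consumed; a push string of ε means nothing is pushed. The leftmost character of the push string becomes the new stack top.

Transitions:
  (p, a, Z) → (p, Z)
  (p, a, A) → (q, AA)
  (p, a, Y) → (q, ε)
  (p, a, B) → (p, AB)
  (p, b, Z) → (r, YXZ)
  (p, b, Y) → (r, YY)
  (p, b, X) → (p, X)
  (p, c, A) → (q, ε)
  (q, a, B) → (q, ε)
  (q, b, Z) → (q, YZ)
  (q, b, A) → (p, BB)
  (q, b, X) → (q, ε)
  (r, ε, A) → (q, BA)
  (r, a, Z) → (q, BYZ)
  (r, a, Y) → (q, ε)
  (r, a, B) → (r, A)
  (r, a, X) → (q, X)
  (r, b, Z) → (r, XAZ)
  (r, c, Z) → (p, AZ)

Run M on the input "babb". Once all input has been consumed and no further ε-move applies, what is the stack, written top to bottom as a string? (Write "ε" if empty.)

(p, babb, Z) ⊢ (r, abb, YXZ) ⊢ (q, bb, XZ) ⊢ (q, b, Z) ⊢ (q, ε, YZ)
All input consumed in state q with stack YZ.

YZ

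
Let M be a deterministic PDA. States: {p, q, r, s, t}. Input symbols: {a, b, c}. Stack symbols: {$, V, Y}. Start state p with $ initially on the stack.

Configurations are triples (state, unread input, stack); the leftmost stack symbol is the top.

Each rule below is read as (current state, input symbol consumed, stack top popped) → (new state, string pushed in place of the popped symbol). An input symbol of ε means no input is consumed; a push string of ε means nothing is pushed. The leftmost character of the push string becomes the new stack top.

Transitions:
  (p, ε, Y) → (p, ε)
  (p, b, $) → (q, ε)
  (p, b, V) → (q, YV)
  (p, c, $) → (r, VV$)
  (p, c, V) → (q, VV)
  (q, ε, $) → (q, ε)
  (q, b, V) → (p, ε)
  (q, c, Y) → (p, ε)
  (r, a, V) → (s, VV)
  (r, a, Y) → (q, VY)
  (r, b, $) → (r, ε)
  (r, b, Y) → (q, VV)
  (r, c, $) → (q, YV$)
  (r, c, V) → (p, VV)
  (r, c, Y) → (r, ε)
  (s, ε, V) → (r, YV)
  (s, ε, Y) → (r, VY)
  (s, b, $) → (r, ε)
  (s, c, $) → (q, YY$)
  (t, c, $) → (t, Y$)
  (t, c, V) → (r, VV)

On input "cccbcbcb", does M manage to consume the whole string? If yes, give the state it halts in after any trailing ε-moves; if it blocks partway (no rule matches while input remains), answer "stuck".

(p, cccbcbcb, $)
  read c, top $: go to r, push VV$ → (r, ccbcbcb, VV$)
  read c, top V: go to p, push VV → (p, cbcbcb, VVV$)
  read c, top V: go to q, push VV → (q, bcbcb, VVVV$)
  read b, top V: go to p, push ε → (p, cbcb, VVV$)
  read c, top V: go to q, push VV → (q, bcb, VVVV$)
  read b, top V: go to p, push ε → (p, cb, VVV$)
  read c, top V: go to q, push VV → (q, b, VVVV$)
  read b, top V: go to p, push ε → (p, ε, VVV$)
All input consumed; M is in state p.

p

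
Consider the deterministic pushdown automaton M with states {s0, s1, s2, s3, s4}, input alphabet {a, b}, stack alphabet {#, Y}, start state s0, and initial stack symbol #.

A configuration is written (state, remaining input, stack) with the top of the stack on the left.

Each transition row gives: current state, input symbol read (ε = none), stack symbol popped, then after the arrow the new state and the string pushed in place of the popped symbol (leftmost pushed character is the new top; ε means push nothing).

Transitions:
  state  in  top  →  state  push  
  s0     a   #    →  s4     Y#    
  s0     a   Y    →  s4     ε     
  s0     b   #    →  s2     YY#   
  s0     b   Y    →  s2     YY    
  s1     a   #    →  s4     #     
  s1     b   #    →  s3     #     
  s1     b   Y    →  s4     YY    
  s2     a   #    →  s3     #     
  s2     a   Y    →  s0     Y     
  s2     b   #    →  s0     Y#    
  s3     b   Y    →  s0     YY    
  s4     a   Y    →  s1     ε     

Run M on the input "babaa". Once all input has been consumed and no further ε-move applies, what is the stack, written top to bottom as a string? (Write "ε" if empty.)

YY#

(s0, babaa, #)
  read b, top #: go to s2, push YY# → (s2, abaa, YY#)
  read a, top Y: go to s0, push Y → (s0, baa, YY#)
  read b, top Y: go to s2, push YY → (s2, aa, YYY#)
  read a, top Y: go to s0, push Y → (s0, a, YYY#)
  read a, top Y: go to s4, push ε → (s4, ε, YY#)
All input consumed in state s4 with stack YY#.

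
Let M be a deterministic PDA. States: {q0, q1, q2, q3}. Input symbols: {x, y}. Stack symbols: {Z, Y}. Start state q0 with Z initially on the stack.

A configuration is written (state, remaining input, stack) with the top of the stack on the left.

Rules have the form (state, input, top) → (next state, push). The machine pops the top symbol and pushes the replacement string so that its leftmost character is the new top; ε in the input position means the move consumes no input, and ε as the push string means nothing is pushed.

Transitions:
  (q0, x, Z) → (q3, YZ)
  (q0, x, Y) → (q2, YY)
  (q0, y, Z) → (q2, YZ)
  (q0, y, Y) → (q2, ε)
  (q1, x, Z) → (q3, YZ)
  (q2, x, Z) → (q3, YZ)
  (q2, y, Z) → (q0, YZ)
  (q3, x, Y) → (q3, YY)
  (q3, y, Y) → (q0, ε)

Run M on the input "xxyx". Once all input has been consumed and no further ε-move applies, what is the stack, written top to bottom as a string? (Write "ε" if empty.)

YYZ

(q0, xxyx, Z)
  read x, top Z: go to q3, push YZ → (q3, xyx, YZ)
  read x, top Y: go to q3, push YY → (q3, yx, YYZ)
  read y, top Y: go to q0, push ε → (q0, x, YZ)
  read x, top Y: go to q2, push YY → (q2, ε, YYZ)
All input consumed in state q2 with stack YYZ.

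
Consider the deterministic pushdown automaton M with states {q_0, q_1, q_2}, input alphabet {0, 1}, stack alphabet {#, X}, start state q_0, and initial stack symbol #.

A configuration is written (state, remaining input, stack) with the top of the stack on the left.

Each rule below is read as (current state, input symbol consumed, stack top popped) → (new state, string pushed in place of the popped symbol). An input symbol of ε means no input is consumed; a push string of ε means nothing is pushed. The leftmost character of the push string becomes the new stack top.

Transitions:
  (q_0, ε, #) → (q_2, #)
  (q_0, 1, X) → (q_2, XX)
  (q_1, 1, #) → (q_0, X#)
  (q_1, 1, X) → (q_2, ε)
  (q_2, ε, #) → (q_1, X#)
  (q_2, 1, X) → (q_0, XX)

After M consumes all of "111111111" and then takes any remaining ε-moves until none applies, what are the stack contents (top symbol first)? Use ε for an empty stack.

X#

(q_0, 111111111, #) ⊢ (q_2, 111111111, #) ⊢ (q_1, 111111111, X#) ⊢ (q_2, 11111111, #) ⊢ (q_1, 11111111, X#) ⊢ (q_2, 1111111, #) ⊢ (q_1, 1111111, X#) ⊢ (q_2, 111111, #) ⊢ (q_1, 111111, X#) ⊢ (q_2, 11111, #) ⊢ (q_1, 11111, X#) ⊢ (q_2, 1111, #) ⊢ (q_1, 1111, X#) ⊢ (q_2, 111, #) ⊢ (q_1, 111, X#) ⊢ (q_2, 11, #) ⊢ (q_1, 11, X#) ⊢ (q_2, 1, #) ⊢ (q_1, 1, X#) ⊢ (q_2, ε, #) ⊢ (q_1, ε, X#)
All input consumed in state q_1 with stack X#.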